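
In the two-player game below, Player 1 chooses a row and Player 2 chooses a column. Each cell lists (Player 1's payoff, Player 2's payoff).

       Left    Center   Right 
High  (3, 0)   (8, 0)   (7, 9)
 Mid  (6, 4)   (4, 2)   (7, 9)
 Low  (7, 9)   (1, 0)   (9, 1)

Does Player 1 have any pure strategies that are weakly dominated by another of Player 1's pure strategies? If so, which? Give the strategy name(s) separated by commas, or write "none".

none

Nothing dominates High: Mid at Center (8>4); Low at Center (8>1).
Mid: no other strategy beats it everywhere (High at Left (6>3); Low at Center (4>1)).
Low: no other strategy beats it everywhere (High at Left (7>3); Mid at Left (7>6)).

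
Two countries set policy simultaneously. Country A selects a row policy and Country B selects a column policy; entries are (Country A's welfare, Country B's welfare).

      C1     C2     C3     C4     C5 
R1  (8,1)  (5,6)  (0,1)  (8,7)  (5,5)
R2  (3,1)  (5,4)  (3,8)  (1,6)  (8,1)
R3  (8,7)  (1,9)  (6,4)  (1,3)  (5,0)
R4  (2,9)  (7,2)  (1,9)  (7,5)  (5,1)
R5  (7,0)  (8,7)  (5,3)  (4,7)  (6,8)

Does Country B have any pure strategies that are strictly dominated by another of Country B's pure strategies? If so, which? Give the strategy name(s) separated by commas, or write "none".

none

C1: no other strategy beats it everywhere (C2 at R4 (9>2); C3 at R1 (1=1); C4 at R3 (7>3); C5 at R2 (1=1)).
C2 is not dominated — it holds its own against C1 at R1 (6>1); C3 at R1 (6>1); C4 at R3 (9>3); C5 at R1 (6>5).
C3: no other strategy beats it everywhere (C1 at R1 (1=1); C2 at R2 (8>4); C4 at R2 (8>6); C5 at R2 (8>1)).
Nothing dominates C4: C1 at R1 (7>1); C2 at R1 (7>6); C3 at R1 (7>1); C5 at R1 (7>5).
C5 is not dominated — it holds its own against C1 at R1 (5>1); C2 at R5 (8>7); C3 at R1 (5>1); C4 at R5 (8>7).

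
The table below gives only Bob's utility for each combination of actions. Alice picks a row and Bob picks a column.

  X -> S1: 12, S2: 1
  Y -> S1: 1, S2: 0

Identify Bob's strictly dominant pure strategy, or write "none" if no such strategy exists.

S1

S1 vs S2: X: 12>1, Y: 1>0.
S1 strictly beats every other strategy against every opponent action, so it is strictly dominant.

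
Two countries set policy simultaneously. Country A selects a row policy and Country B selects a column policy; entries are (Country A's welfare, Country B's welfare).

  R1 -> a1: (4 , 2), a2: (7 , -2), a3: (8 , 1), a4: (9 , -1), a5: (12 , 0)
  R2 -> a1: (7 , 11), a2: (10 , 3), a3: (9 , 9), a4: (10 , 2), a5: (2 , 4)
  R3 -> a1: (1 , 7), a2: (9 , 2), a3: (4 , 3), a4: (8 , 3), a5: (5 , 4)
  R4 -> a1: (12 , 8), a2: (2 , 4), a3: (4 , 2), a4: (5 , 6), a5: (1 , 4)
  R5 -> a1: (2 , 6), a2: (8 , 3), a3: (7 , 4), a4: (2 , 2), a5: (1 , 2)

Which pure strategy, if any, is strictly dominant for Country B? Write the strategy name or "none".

a1 vs a2: R1: 2>-2, R2: 11>3, R3: 7>2, R4: 8>4, R5: 6>3.
a1 vs a3: R1: 2>1, R2: 11>9, R3: 7>3, R4: 8>2, R5: 6>4.
a1 vs a4: R1: 2>-1, R2: 11>2, R3: 7>3, R4: 8>6, R5: 6>2.
a1 vs a5: R1: 2>0, R2: 11>4, R3: 7>4, R4: 8>4, R5: 6>2.
a1 strictly beats every other strategy against every opponent action, so it is strictly dominant.

a1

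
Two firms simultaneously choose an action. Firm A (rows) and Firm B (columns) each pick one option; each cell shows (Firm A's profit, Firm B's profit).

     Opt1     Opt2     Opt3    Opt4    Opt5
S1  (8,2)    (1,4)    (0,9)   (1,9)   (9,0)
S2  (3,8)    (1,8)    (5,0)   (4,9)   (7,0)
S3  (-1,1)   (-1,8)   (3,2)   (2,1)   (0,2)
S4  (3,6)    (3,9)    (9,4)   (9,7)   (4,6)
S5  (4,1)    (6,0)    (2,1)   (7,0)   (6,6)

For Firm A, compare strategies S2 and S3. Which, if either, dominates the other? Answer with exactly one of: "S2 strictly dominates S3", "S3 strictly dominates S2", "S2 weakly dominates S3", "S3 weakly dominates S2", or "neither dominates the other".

S2 strictly dominates S3

Compare S2 to S3 across each opponent action: Opt1: 3>-1, Opt2: 1>-1, Opt3: 5>3, Opt4: 4>2, Opt5: 7>0.
Every comparison favours S2, so S2 strictly dominates S3.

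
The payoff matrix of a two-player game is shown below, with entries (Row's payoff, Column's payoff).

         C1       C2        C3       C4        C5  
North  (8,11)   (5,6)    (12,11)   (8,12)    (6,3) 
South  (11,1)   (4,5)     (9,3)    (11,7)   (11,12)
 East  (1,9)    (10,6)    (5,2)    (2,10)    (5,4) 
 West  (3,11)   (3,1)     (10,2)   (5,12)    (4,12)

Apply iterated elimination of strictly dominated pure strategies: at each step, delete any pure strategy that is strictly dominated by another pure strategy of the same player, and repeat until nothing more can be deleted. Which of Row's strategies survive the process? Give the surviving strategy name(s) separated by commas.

South

Row West is eliminated: North beats it against every remaining column (C1: 8>3, C2: 5>3, C3: 12>10, C4: 8>5, C5: 6>4).
Column's strategy C1 is strictly dominated by C4 (North: 12>11, South: 7>1, East: 10>9) and is removed.
Column C2 is eliminated: C4 beats it against every remaining row (North: 12>6, South: 7>5, East: 10>6).
For Row, North strictly dominates East on the remaining columns (C3: 12>5, C4: 8>2, C5: 6>5); eliminate East.
Column C3 is eliminated: C4 beats it against every remaining row (North: 12>11, South: 7>3).
Row's strategy North is strictly dominated by South (C4: 11>8, C5: 11>6) and is removed.
Column's strategy C4 is strictly dominated by C5 (South: 12>7) and is removed.
Among the remaining strategies, none is strictly dominated by another pure strategy of the same player, so the elimination stops.
Surviving strategies — Row: {South}; Column: {C5}.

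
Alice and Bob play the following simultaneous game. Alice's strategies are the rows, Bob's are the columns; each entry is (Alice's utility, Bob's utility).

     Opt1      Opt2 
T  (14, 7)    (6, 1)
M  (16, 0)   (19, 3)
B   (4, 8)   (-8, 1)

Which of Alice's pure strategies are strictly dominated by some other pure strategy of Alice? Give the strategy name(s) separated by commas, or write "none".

T: dominated, since M does at least as well everywhere (Opt1: 16>14, Opt2: 19>6).
Nothing dominates M: T at Opt1 (16>14); B at Opt1 (16>4).
B: dominated, since T does at least as well everywhere (Opt1: 14>4, Opt2: 6>-8).

T, B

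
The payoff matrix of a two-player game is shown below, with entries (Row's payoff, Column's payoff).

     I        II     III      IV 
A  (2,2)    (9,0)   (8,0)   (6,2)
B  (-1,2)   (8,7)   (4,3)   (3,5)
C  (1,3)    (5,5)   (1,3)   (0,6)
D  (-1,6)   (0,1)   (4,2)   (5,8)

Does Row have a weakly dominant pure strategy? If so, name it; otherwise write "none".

A

A vs B: I: 2>-1, II: 9>8, III: 8>4, IV: 6>3.
A vs C: I: 2>1, II: 9>5, III: 8>1, IV: 6>0.
A vs D: I: 2>-1, II: 9>0, III: 8>4, IV: 6>5.
A is at least as good as every other strategy against every opponent action, so it is weakly dominant.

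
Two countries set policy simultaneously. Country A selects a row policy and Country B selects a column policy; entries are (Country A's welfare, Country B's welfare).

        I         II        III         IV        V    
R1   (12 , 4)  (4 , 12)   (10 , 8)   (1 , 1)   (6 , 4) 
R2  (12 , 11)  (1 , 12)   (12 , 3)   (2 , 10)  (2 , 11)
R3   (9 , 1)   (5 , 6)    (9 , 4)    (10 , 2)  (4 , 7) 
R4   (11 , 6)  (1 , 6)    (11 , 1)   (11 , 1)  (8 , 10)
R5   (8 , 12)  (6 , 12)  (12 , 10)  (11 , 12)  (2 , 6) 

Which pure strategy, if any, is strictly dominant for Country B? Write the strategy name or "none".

I fails to dominate II at R1 (4<12).
II fails to dominate I at R4 (6=6).
III fails to dominate I at R2 (3<11).
IV fails to dominate I at R1 (1<4).
V fails to dominate I at R1 (4=4).
No single strategy dominates all the others.

none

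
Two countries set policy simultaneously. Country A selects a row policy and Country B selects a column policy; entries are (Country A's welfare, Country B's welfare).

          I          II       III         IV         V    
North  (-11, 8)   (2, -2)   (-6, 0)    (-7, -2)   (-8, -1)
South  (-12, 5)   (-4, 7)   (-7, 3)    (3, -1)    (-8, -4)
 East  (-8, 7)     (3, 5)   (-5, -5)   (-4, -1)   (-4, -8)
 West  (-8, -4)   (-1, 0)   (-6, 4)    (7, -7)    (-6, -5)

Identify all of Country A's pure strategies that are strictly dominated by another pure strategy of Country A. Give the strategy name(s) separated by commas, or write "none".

North, South

North is strictly dominated by East (I: -8>-11, II: 3>2, III: -5>-6, IV: -4>-7, V: -4>-8).
South is strictly dominated by West (I: -8>-12, II: -1>-4, III: -6>-7, IV: 7>3, V: -6>-8).
East is not dominated — it holds its own against North at I (-8>-11); South at I (-8>-12); West at I (-8=-8).
West is not dominated — it holds its own against North at I (-8>-11); South at I (-8>-12); East at I (-8=-8).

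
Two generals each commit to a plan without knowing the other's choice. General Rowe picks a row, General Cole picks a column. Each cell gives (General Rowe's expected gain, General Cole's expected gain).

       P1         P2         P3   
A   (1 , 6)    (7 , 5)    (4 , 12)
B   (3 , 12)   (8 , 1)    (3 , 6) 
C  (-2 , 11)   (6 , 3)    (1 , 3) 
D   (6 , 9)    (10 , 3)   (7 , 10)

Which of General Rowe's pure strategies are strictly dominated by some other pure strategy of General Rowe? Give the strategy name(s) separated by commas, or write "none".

A: dominated, since D does at least as well everywhere (P1: 6>1, P2: 10>7, P3: 7>4).
B is strictly dominated by D (P1: 6>3, P2: 10>8, P3: 7>3).
A strictly dominates C — P1: 1>-2, P2: 7>6, P3: 4>1.
Nothing dominates D: A at P1 (6>1); B at P1 (6>3); C at P1 (6>-2).

A, B, C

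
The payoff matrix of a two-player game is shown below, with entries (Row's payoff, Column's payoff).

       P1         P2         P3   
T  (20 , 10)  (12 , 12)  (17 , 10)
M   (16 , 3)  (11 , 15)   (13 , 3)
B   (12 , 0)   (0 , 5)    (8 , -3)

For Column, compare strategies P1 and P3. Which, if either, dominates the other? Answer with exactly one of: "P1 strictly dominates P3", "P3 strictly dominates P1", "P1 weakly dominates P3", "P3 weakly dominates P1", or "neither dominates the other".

P1's payoffs vs P3's, by Row's action — T: 10=10, M: 3=3, B: 0>-3.
P1 is at least as good everywhere and strictly better somewhere (tied only at T, M), so P1 weakly but not strictly dominates P3.

P1 weakly dominates P3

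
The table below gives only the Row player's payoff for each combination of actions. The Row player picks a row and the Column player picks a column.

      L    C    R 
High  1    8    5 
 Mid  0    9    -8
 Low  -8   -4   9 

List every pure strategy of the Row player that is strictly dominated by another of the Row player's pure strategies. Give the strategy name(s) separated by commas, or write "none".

none

Nothing dominates High: Mid at L (1>0); Low at L (1>-8).
Nothing dominates Mid: High at C (9>8); Low at L (0>-8).
Low is not dominated — it holds its own against High at R (9>5); Mid at R (9>-8).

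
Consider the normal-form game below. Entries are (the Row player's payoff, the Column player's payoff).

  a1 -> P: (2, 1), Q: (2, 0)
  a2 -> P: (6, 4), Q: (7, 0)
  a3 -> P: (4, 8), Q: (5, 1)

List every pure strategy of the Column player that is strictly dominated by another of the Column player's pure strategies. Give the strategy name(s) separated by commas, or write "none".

Nothing dominates P: Q at a1 (1>0).
Q is strictly dominated by P (a1: 1>0, a2: 4>0, a3: 8>1).

Q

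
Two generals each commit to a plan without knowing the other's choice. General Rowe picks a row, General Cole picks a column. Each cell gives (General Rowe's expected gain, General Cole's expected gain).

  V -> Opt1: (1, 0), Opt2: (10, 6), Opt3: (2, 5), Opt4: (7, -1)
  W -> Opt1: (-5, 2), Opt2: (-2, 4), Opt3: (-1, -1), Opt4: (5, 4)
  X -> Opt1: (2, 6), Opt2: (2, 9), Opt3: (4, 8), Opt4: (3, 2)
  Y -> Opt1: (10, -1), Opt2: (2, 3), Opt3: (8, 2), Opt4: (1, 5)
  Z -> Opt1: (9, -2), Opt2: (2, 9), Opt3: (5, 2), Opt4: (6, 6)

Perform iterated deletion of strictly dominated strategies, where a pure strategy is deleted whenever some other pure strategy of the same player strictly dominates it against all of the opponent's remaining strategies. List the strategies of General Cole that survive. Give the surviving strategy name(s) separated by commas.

Opt2

Row W is eliminated: V beats it against every remaining column (Opt1: 1>-5, Opt2: 10>-2, Opt3: 2>-1, Opt4: 7>5).
General Cole's strategy Opt1 is strictly dominated by Opt2 (V: 6>0, X: 9>6, Y: 3>-1, Z: 9>-2) and is removed.
General Cole's strategy Opt3 is strictly dominated by Opt2 (V: 6>5, X: 9>8, Y: 3>2, Z: 9>2) and is removed.
For General Rowe, V strictly dominates X on the remaining columns (Opt2: 10>2, Opt4: 7>3); eliminate X.
For General Rowe, V strictly dominates Y on the remaining columns (Opt2: 10>2, Opt4: 7>1); eliminate Y.
Row Z is eliminated: V beats it against every remaining column (Opt2: 10>2, Opt4: 7>6).
General Cole's strategy Opt4 is strictly dominated by Opt2 (V: 6>-1) and is removed.
Among the remaining strategies, none is strictly dominated by another pure strategy of the same player, so the elimination stops.
Surviving strategies — General Rowe: {V}; General Cole: {Opt2}.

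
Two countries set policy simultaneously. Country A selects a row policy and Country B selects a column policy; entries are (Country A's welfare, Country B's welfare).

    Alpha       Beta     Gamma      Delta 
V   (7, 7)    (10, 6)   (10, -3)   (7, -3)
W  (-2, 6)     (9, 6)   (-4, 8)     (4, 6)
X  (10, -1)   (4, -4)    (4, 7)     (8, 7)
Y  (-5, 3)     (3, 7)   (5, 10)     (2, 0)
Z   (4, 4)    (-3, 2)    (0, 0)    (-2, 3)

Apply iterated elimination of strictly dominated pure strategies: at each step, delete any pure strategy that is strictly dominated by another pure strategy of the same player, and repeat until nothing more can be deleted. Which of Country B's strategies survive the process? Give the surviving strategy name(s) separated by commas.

Row W is eliminated: V beats it against every remaining column (Alpha: 7>-2, Beta: 10>9, Gamma: 10>-4, Delta: 7>4).
Country A's strategy Y is strictly dominated by V (Alpha: 7>-5, Beta: 10>3, Gamma: 10>5, Delta: 7>2) and is removed.
For Country A, V strictly dominates Z on the remaining columns (Alpha: 7>4, Beta: 10>-3, Gamma: 10>0, Delta: 7>-2); eliminate Z.
For Country B, Alpha strictly dominates Beta on the remaining rows (V: 7>6, X: -1>-4); eliminate Beta.
Among the remaining strategies, none is strictly dominated by another pure strategy of the same player, so the elimination stops.
Surviving strategies — Country A: {V, X}; Country B: {Alpha, Gamma, Delta}.

Alpha, Gamma, Delta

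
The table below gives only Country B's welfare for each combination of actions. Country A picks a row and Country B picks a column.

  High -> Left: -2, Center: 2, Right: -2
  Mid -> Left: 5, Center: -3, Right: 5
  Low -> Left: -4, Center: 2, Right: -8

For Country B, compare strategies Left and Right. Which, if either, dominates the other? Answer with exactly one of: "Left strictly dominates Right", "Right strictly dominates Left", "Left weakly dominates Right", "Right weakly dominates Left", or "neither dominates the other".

Left weakly dominates Right

Compare Left to Right across every action of Country A: High: -2=-2, Mid: 5=5, Low: -4>-8.
Left is at least as good everywhere and strictly better somewhere (tied only at High, Mid), so Left weakly but not strictly dominates Right.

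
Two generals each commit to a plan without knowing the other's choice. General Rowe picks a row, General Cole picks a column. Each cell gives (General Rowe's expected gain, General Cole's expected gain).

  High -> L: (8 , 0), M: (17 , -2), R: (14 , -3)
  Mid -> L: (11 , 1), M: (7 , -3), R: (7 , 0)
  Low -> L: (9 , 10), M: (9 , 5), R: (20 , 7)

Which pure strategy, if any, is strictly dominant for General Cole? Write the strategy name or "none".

L

L vs M: High: 0>-2, Mid: 1>-3, Low: 10>5.
L vs R: High: 0>-3, Mid: 1>0, Low: 10>7.
L strictly beats every other strategy against every opponent action, so it is strictly dominant.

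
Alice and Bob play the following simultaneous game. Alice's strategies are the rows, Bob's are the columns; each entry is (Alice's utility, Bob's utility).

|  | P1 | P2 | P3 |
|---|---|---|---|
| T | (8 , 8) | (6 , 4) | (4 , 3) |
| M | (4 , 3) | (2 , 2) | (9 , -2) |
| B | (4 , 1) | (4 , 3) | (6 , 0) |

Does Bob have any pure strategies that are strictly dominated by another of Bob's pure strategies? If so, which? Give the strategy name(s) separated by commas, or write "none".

P3

P1: no other strategy beats it everywhere (P2 at T (8>4); P3 at T (8>3)).
P2 is not dominated — it holds its own against P1 at B (3>1); P3 at T (4>3).
P1 strictly dominates P3 — T: 8>3, M: 3>-2, B: 1>0.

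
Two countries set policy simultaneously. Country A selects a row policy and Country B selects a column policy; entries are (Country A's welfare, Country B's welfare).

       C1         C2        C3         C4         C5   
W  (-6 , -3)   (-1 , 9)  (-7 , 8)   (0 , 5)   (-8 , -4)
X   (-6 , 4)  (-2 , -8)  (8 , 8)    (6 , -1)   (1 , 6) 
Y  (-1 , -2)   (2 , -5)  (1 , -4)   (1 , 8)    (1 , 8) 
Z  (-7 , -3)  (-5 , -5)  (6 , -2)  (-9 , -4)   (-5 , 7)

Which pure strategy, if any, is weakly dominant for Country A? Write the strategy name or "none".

none

W fails to dominate X at C3 (-7<8).
X fails to dominate W at C2 (-2<-1).
Y fails to dominate X at C3 (1<8).
Z fails to dominate W at C1 (-7<-6).
No single strategy dominates all the others.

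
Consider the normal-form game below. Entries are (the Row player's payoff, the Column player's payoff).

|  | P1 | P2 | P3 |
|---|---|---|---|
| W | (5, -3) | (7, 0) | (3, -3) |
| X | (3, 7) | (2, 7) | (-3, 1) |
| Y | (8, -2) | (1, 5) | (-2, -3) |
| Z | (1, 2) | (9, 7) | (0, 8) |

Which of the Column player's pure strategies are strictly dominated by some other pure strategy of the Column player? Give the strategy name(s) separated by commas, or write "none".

none

P1: no other strategy beats it everywhere (P2 at X (7=7); P3 at W (-3=-3)).
Nothing dominates P2: P1 at W (0>-3); P3 at W (0>-3).
Nothing dominates P3: P1 at W (-3=-3); P2 at Z (8>7).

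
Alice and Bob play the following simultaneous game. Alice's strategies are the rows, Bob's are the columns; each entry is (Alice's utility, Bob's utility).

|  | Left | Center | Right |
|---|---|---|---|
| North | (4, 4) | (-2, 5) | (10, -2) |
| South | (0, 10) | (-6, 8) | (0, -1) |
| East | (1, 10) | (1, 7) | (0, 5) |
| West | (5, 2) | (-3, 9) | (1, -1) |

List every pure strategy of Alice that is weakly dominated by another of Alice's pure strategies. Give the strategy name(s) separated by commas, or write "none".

South

Nothing dominates North: South at Left (4>0); East at Left (4>1); West at Center (-2>-3).
South is weakly dominated by North (Left: 4>0, Center: -2>-6, Right: 10>0).
East is not dominated — it holds its own against North at Center (1>-2); South at Left (1>0); West at Center (1>-3).
West is not dominated — it holds its own against North at Left (5>4); South at Left (5>0); East at Left (5>1).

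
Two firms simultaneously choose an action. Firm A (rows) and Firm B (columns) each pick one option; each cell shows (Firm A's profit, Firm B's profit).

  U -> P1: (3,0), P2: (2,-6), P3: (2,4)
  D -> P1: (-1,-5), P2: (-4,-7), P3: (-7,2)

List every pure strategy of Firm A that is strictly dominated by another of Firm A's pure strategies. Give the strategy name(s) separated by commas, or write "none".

U: no other strategy beats it everywhere (D at P1 (3>-1)).
D is strictly dominated by U (P1: 3>-1, P2: 2>-4, P3: 2>-7).

D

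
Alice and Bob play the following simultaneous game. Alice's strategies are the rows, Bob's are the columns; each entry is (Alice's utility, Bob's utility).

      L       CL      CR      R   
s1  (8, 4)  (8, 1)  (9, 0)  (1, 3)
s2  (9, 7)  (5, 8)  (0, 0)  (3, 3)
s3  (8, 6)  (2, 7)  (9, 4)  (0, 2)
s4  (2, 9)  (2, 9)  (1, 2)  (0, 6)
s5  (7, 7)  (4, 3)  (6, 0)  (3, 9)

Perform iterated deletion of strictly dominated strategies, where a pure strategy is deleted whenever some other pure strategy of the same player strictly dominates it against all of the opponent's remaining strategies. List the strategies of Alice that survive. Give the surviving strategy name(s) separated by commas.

For Alice, s1 strictly dominates s4 on the remaining columns (L: 8>2, CL: 8>2, CR: 9>1, R: 1>0); eliminate s4.
Column CR is eliminated: L beats it against every remaining row (s1: 4>0, s2: 7>0, s3: 6>4, s5: 7>0).
Row s3 is eliminated: s2 beats it against every remaining column (L: 9>8, CL: 5>2, R: 3>0).
Among the remaining strategies, none is strictly dominated by another pure strategy of the same player, so the elimination stops.
Surviving strategies — Alice: {s1, s2, s5}; Bob: {L, CL, R}.

s1, s2, s5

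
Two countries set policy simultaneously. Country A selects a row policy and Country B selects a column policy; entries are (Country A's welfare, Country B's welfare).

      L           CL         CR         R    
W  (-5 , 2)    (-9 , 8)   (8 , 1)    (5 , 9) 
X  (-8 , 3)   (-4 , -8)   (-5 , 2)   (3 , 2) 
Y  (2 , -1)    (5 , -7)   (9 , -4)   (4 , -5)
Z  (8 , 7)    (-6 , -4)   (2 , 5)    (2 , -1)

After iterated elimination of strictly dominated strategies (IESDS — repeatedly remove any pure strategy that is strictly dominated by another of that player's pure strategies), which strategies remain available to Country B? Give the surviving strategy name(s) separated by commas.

Row X is eliminated: Y beats it against every remaining column (L: 2>-8, CL: 5>-4, CR: 9>-5, R: 4>3).
For Country B, R strictly dominates CL on the remaining rows (W: 9>8, Y: -5>-7, Z: -1>-4); eliminate CL.
Country B's strategy CR is strictly dominated by L (W: 2>1, Y: -1>-4, Z: 7>5) and is removed.
Among the remaining strategies, none is strictly dominated by another pure strategy of the same player, so the elimination stops.
Surviving strategies — Country A: {W, Y, Z}; Country B: {L, R}.

L, R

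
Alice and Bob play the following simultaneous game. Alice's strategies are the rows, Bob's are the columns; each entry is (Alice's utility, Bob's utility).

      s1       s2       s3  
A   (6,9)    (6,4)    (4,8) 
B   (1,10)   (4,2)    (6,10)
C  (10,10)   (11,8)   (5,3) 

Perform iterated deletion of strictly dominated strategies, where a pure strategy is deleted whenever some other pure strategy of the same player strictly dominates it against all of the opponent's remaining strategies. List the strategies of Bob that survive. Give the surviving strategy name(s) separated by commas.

s1, s3

Row A is eliminated: C beats it against every remaining column (s1: 10>6, s2: 11>6, s3: 5>4).
Bob's strategy s2 is strictly dominated by s1 (B: 10>2, C: 10>8) and is removed.
Among the remaining strategies, none is strictly dominated by another pure strategy of the same player, so the elimination stops.
Surviving strategies — Alice: {B, C}; Bob: {s1, s3}.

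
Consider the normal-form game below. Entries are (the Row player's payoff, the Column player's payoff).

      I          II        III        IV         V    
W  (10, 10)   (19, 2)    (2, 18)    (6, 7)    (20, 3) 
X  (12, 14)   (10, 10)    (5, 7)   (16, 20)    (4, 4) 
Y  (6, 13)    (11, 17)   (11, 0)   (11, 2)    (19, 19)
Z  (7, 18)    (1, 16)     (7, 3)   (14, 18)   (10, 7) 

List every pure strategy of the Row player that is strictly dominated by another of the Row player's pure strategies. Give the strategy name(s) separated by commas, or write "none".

Nothing dominates W: X at II (19>10); Y at I (10>6); Z at I (10>7).
Nothing dominates X: W at I (12>10); Y at I (12>6); Z at I (12>7).
Y: no other strategy beats it everywhere (W at III (11>2); X at II (11>10); Z at II (11>1)).
Nothing dominates Z: W at III (7>2); X at III (7>5); Y at I (7>6).

none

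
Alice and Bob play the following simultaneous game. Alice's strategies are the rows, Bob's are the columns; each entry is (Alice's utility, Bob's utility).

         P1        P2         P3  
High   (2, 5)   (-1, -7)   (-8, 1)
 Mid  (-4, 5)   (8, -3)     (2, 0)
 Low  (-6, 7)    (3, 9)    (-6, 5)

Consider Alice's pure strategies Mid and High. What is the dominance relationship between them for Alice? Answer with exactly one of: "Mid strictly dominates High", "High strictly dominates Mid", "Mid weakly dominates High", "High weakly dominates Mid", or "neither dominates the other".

neither dominates the other

Mid's payoffs vs High's, by Bob's action — P1: -4<2, P2: 8>-1, P3: 2>-8.
Mid does better at P2, P3 but worse at P1; neither strategy dominates the other.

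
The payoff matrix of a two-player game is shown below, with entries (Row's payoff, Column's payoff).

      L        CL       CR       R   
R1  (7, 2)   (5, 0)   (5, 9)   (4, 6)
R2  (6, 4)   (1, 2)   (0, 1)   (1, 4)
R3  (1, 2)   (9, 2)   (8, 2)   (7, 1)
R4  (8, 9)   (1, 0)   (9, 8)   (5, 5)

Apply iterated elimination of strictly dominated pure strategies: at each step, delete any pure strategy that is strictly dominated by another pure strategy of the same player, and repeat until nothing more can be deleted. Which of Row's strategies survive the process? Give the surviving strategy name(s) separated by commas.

Row R2 is eliminated: R1 beats it against every remaining column (L: 7>6, CL: 5>1, CR: 5>0, R: 4>1).
For Column, CR strictly dominates R on the remaining rows (R1: 9>6, R3: 2>1, R4: 8>5); eliminate R.
Among the remaining strategies, none is strictly dominated by another pure strategy of the same player, so the elimination stops.
Surviving strategies — Row: {R1, R3, R4}; Column: {L, CL, CR}.

R1, R3, R4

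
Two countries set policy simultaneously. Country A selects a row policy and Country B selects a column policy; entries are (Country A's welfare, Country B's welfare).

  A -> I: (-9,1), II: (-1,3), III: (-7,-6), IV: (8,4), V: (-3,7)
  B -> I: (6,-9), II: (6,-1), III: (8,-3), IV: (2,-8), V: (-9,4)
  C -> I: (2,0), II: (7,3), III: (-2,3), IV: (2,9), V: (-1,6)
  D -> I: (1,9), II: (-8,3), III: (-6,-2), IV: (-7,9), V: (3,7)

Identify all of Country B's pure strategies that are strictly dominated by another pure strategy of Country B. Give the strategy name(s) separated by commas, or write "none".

II, III

I: no other strategy beats it everywhere (II at D (9>3); III at A (1>-6); IV at D (9=9); V at D (9>7)).
V strictly dominates II — A: 7>3, B: 4>-1, C: 6>3, D: 7>3.
III is strictly dominated by V (A: 7>-6, B: 4>-3, C: 6>3, D: 7>-2).
IV is not dominated — it holds its own against I at A (4>1); II at A (4>3); III at A (4>-6); V at C (9>6).
V is not dominated — it holds its own against I at A (7>1); II at A (7>3); III at A (7>-6); IV at A (7>4).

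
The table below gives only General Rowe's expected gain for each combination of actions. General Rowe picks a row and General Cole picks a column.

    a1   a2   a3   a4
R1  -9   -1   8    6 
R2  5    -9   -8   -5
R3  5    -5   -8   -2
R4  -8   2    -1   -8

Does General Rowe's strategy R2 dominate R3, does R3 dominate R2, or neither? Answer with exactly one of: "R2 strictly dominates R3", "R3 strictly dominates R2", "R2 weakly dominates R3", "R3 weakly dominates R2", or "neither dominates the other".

R3 weakly dominates R2

R2's payoffs vs R3's, by General Cole's action — a1: 5=5, a2: -9<-5, a3: -8=-8, a4: -5<-2.
R3 is at least as good everywhere and strictly better somewhere (tied at a1, a3), so R3 weakly dominates R2.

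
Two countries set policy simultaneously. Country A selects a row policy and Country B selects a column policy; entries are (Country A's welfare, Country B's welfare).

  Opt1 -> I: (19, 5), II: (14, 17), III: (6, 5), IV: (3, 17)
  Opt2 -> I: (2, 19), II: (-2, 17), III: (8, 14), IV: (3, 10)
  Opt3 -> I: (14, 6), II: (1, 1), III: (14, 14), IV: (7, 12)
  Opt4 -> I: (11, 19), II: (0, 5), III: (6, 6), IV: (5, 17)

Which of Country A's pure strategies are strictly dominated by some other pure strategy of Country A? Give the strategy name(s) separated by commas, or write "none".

Opt1: no other strategy beats it everywhere (Opt2 at I (19>2); Opt3 at I (19>14); Opt4 at I (19>11)).
Opt2: dominated, since Opt3 does at least as well everywhere (I: 14>2, II: 1>-2, III: 14>8, IV: 7>3).
Opt3: no other strategy beats it everywhere (Opt1 at III (14>6); Opt2 at I (14>2); Opt4 at I (14>11)).
Opt3 strictly dominates Opt4 — I: 14>11, II: 1>0, III: 14>6, IV: 7>5.

Opt2, Opt4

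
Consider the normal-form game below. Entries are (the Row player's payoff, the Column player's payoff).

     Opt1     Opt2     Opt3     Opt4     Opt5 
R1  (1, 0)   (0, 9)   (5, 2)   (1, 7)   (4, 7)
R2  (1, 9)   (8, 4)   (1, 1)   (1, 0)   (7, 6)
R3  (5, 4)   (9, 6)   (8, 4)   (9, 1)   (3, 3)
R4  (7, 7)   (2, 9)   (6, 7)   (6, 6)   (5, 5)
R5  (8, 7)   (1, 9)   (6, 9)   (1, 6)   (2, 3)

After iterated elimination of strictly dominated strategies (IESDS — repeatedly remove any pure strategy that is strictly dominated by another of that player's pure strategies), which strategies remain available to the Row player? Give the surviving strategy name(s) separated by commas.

The Row player's strategy R1 is strictly dominated by R4 (Opt1: 7>1, Opt2: 2>0, Opt3: 6>5, Opt4: 6>1, Opt5: 5>4) and is removed.
Column Opt4 is eliminated: Opt1 beats it against every remaining row (R2: 9>0, R3: 4>1, R4: 7>6, R5: 7>6).
Column Opt5 is eliminated: Opt1 beats it against every remaining row (R2: 9>6, R3: 4>3, R4: 7>5, R5: 7>3).
The Row player's strategy R2 is strictly dominated by R3 (Opt1: 5>1, Opt2: 9>8, Opt3: 8>1) and is removed.
The Column player's strategy Opt1 is strictly dominated by Opt2 (R3: 6>4, R4: 9>7, R5: 9>7) and is removed.
For the Row player, R3 strictly dominates R4 on the remaining columns (Opt2: 9>2, Opt3: 8>6); eliminate R4.
The Row player's strategy R5 is strictly dominated by R3 (Opt2: 9>1, Opt3: 8>6) and is removed.
For the Column player, Opt2 strictly dominates Opt3 on the remaining rows (R3: 6>4); eliminate Opt3.
Among the remaining strategies, none is strictly dominated by another pure strategy of the same player, so the elimination stops.
Surviving strategies — the Row player: {R3}; the Column player: {Opt2}.

R3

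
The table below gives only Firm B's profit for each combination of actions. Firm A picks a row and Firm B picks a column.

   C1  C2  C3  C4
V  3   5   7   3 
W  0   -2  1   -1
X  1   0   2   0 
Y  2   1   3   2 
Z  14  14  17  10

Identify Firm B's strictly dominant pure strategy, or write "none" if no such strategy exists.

C3

C3 vs C1: V: 7>3, W: 1>0, X: 2>1, Y: 3>2, Z: 17>14.
C3 vs C2: V: 7>5, W: 1>-2, X: 2>0, Y: 3>1, Z: 17>14.
C3 vs C4: V: 7>3, W: 1>-1, X: 2>0, Y: 3>2, Z: 17>10.
C3 strictly beats every other strategy against every opponent action, so it is strictly dominant.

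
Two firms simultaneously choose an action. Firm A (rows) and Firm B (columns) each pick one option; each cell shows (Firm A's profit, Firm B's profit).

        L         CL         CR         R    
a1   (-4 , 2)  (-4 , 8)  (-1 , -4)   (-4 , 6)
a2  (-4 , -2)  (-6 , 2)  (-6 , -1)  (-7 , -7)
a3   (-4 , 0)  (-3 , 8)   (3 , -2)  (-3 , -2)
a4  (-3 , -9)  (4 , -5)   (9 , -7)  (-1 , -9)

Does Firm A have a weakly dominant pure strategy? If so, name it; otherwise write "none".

a4 vs a1: L: -3>-4, CL: 4>-4, CR: 9>-1, R: -1>-4.
a4 vs a2: L: -3>-4, CL: 4>-6, CR: 9>-6, R: -1>-7.
a4 vs a3: L: -3>-4, CL: 4>-3, CR: 9>3, R: -1>-3.
a4 is at least as good as every other strategy against every opponent action, so it is weakly dominant.

a4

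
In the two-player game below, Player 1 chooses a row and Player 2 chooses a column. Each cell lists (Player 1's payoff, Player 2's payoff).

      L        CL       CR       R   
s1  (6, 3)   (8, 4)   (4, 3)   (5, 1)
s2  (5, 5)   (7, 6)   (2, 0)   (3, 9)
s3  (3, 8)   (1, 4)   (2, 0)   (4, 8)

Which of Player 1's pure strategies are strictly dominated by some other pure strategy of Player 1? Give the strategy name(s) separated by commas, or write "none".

s1: no other strategy beats it everywhere (s2 at L (6>5); s3 at L (6>3)).
s1 strictly dominates s2 — L: 6>5, CL: 8>7, CR: 4>2, R: 5>3.
s1 strictly dominates s3 — L: 6>3, CL: 8>1, CR: 4>2, R: 5>4.

s2, s3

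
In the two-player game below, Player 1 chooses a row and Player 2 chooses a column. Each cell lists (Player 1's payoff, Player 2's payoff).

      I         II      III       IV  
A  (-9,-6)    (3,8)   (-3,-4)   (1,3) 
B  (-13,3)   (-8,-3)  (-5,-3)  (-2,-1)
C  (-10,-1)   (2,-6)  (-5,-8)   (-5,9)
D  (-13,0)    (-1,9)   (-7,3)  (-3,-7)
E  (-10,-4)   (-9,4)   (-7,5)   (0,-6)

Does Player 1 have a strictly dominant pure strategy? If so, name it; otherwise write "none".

A vs B: I: -9>-13, II: 3>-8, III: -3>-5, IV: 1>-2.
A vs C: I: -9>-10, II: 3>2, III: -3>-5, IV: 1>-5.
A vs D: I: -9>-13, II: 3>-1, III: -3>-7, IV: 1>-3.
A vs E: I: -9>-10, II: 3>-9, III: -3>-7, IV: 1>0.
A strictly beats every other strategy against every opponent action, so it is strictly dominant.

A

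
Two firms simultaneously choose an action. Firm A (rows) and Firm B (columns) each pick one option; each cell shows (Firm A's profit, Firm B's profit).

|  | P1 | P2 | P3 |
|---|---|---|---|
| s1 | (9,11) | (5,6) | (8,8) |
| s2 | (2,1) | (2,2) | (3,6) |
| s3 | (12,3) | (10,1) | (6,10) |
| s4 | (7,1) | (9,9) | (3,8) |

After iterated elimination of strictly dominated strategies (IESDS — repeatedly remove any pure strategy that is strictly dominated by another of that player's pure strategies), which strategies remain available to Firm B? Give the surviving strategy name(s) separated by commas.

For Firm A, s1 strictly dominates s2 on the remaining columns (P1: 9>2, P2: 5>2, P3: 8>3); eliminate s2.
Firm A's strategy s4 is strictly dominated by s3 (P1: 12>7, P2: 10>9, P3: 6>3) and is removed.
For Firm B, P1 strictly dominates P2 on the remaining rows (s1: 11>6, s3: 3>1); eliminate P2.
Among the remaining strategies, none is strictly dominated by another pure strategy of the same player, so the elimination stops.
Surviving strategies — Firm A: {s1, s3}; Firm B: {P1, P3}.

P1, P3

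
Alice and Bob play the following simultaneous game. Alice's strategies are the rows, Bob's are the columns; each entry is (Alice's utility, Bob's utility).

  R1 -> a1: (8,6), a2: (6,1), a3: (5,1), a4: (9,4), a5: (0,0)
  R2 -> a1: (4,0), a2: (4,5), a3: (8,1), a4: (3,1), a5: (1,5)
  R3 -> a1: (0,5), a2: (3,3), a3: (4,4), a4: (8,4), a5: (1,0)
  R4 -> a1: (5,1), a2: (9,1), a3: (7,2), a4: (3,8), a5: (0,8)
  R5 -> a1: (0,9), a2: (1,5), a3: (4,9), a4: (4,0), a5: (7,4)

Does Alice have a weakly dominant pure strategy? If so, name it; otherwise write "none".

R1 fails to dominate R2 at a3 (5<8).
R2 fails to dominate R1 at a1 (4<8).
R3 fails to dominate R1 at a1 (0<8).
R4 fails to dominate R1 at a1 (5<8).
R5 fails to dominate R1 at a1 (0<8).
No single strategy dominates all the others.

none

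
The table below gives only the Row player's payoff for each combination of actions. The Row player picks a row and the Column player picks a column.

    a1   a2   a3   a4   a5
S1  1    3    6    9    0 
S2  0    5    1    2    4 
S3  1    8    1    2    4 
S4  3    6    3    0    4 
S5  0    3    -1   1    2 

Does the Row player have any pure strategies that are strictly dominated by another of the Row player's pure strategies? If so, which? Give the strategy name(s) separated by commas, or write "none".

S5

S1 is not dominated — it holds its own against S2 at a1 (1>0); S3 at a1 (1=1); S4 at a3 (6>3); S5 at a1 (1>0).
S2 is not dominated — it holds its own against S1 at a2 (5>3); S3 at a3 (1=1); S4 at a4 (2>0); S5 at a1 (0=0).
S3: no other strategy beats it everywhere (S1 at a1 (1=1); S2 at a1 (1>0); S4 at a2 (8>6); S5 at a1 (1>0)).
S4: no other strategy beats it everywhere (S1 at a1 (3>1); S2 at a1 (3>0); S3 at a1 (3>1); S5 at a1 (3>0)).
S3 strictly dominates S5 — a1: 1>0, a2: 8>3, a3: 1>-1, a4: 2>1, a5: 4>2.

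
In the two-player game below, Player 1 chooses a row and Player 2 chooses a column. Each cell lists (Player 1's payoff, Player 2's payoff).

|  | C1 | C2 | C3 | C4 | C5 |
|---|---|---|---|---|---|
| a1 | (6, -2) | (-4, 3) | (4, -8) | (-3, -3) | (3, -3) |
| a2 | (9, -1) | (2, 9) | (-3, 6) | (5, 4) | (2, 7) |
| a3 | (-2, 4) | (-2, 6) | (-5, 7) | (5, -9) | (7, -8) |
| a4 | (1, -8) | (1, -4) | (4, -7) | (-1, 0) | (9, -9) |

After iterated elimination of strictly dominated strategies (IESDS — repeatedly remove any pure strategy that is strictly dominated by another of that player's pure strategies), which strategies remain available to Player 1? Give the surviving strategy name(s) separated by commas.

Player 2's strategy C1 is strictly dominated by C2 (a1: 3>-2, a2: 9>-1, a3: 6>4, a4: -4>-8) and is removed.
Column C5 is eliminated: C2 beats it against every remaining row (a1: 3>-3, a2: 9>7, a3: 6>-8, a4: -4>-9).
Among the remaining strategies, none is strictly dominated by another pure strategy of the same player, so the elimination stops.
Surviving strategies — Player 1: {a1, a2, a3, a4}; Player 2: {C2, C3, C4}.

a1, a2, a3, a4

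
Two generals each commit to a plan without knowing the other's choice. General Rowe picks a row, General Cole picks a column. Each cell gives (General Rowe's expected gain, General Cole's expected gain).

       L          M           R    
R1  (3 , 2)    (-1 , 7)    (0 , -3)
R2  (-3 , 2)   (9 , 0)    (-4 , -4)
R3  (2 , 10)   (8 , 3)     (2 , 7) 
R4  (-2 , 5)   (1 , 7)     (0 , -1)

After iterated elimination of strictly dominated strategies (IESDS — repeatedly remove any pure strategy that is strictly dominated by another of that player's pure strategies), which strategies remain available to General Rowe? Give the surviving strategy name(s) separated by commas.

R1, R2, R3

General Rowe's strategy R4 is strictly dominated by R3 (L: 2>-2, M: 8>1, R: 2>0) and is removed.
General Cole's strategy R is strictly dominated by L (R1: 2>-3, R2: 2>-4, R3: 10>7) and is removed.
Among the remaining strategies, none is strictly dominated by another pure strategy of the same player, so the elimination stops.
Surviving strategies — General Rowe: {R1, R2, R3}; General Cole: {L, M}.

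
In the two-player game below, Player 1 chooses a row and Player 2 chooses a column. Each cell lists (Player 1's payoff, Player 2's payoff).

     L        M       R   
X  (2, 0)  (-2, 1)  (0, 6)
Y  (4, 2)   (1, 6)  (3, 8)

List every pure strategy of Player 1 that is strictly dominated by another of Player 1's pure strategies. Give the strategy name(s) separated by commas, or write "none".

X is strictly dominated by Y (L: 4>2, M: 1>-2, R: 3>0).
Y: no other strategy beats it everywhere (X at L (4>2)).

X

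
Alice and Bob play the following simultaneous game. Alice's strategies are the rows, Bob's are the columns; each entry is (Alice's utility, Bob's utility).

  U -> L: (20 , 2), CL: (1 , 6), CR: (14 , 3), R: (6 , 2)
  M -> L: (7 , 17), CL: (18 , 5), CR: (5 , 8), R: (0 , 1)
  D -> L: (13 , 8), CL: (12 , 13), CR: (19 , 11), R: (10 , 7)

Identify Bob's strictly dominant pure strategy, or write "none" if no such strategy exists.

L fails to dominate CL at U (2<6).
CL fails to dominate L at M (5<17).
CR fails to dominate L at M (8<17).
R fails to dominate L at U (2=2).
No single strategy dominates all the others.

none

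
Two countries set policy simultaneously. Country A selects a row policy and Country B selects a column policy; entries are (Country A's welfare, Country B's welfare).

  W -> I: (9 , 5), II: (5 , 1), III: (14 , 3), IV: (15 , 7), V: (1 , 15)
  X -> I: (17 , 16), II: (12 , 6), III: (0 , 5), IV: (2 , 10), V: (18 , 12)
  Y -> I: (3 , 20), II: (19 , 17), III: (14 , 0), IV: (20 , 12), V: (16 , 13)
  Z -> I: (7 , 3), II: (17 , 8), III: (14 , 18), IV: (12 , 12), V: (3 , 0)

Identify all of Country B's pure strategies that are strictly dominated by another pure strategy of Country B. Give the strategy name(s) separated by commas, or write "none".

none

Nothing dominates I: II at W (5>1); III at W (5>3); IV at X (16>10); V at X (16>12).
II: no other strategy beats it everywhere (I at Z (8>3); III at X (6>5); IV at Y (17>12); V at Y (17>13)).
III: no other strategy beats it everywhere (I at Z (18>3); II at W (3>1); IV at Z (18>12); V at Z (18>0)).
IV is not dominated — it holds its own against I at W (7>5); II at W (7>1); III at W (7>3); V at Z (12>0).
V: no other strategy beats it everywhere (I at W (15>5); II at W (15>1); III at W (15>3); IV at W (15>7)).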